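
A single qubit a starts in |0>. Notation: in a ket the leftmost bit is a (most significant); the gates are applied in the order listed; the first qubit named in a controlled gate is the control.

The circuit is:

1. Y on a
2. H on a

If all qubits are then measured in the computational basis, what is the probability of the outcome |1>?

A full measurement returns |1> with probability 1/2.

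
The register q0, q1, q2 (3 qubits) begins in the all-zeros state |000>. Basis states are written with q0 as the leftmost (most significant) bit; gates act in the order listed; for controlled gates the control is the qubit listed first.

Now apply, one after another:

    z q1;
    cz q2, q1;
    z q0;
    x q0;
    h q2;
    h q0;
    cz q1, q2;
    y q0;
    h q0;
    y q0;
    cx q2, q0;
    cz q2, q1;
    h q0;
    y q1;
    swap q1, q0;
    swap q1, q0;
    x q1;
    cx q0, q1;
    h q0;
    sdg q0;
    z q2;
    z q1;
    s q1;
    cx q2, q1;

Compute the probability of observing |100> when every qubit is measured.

The probability of measuring |100> is 1/8.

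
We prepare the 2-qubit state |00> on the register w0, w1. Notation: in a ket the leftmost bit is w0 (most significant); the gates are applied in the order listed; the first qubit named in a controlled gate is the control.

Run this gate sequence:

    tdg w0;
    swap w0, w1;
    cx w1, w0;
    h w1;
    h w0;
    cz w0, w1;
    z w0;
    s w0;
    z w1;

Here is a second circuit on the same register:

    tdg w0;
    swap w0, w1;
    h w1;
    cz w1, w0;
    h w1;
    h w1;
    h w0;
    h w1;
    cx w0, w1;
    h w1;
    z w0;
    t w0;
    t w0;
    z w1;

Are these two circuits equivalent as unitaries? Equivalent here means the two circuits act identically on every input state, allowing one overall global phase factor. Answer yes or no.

No — the two circuits implement different unitaries, even allowing a global phase.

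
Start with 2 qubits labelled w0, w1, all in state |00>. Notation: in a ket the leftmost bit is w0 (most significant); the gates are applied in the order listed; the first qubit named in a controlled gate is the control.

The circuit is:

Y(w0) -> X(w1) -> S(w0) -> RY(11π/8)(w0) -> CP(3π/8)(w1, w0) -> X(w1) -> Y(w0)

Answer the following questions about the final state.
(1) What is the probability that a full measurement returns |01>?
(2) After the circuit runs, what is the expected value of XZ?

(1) Outcome |01> occurs with probability 0.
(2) The observable XZ averages to -sqrt(2)/4.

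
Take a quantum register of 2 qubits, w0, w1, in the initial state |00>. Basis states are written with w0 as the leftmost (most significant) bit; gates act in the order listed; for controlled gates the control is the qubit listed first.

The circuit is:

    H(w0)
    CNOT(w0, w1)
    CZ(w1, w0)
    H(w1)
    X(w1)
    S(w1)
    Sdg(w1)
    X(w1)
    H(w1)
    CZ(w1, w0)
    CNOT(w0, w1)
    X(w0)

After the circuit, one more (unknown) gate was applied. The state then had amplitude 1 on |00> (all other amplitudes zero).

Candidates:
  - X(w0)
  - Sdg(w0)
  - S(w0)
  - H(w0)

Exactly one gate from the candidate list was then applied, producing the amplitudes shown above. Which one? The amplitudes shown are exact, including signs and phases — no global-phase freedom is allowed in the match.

The applied gate was H(w0). Key observation: the block from step 3 through step 10 cancels to the identity and can be dropped.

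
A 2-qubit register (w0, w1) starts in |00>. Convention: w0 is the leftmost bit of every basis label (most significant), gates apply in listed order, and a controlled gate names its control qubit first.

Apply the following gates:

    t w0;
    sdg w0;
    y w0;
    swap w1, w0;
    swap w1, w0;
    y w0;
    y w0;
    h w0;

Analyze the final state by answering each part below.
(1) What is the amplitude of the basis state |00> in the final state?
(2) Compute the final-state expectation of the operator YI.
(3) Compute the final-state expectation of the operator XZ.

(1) The final state's coefficient on |00> equals sqrt(2)*I/2. Key observation: the block from step 3 through step 6 cancels to the identity and can be dropped.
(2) In the final state, YI has expectation 0.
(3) The expectation value of XZ is -1.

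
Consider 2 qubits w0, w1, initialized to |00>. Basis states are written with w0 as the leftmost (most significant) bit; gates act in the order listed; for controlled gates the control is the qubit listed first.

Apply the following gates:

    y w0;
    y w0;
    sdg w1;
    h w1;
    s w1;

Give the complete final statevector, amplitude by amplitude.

The final amplitudes are sqrt(2)/2 on |00>, sqrt(2)*I/2 on |01>, 0 on |10>, 0 on |11>.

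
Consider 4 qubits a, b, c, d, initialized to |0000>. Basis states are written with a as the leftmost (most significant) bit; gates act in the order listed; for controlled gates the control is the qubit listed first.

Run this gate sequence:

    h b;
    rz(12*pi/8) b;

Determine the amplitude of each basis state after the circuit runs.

After the circuit, the state carries amplitude -sqrt(2)*exp(I*pi/4)/2 on |0000>, sqrt(2)*exp(3*I*pi/4)/2 on |0100>, and 0 on every other basis state.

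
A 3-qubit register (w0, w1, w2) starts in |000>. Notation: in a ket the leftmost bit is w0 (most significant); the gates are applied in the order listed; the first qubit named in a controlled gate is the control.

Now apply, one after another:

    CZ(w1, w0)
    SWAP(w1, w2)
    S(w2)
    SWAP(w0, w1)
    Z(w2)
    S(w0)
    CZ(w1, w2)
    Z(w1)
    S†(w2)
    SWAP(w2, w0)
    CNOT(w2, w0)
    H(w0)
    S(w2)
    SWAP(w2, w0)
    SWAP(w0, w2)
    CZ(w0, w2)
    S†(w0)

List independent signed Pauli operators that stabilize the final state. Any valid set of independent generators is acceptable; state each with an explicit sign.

The final state is stabilized by the group generated by -YII, +IZI, +IIZ; other independent generating sets are equally valid.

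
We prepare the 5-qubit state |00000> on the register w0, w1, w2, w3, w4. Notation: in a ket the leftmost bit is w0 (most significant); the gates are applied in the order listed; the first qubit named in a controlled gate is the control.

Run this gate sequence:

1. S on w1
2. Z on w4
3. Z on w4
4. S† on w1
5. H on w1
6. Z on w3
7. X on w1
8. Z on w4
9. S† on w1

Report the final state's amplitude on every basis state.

The resulting statevector has amplitude sqrt(2)/2 on |00000>, -sqrt(2)*I/2 on |01000>, and 0 on every other basis state.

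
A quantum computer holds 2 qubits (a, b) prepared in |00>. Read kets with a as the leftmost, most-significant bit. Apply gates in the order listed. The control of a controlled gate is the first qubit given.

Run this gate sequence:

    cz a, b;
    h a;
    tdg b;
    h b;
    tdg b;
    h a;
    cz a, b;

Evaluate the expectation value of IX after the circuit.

In the final state, IX has expectation sqrt(2)/2.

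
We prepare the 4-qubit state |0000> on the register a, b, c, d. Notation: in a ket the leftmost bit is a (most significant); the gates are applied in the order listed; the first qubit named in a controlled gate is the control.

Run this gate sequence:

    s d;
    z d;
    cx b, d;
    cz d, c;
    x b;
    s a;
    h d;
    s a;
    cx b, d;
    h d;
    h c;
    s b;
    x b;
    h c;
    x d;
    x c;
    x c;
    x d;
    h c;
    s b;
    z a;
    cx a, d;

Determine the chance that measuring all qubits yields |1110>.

The probability of measuring |1110> is 0. Key observation: steps 14-19 multiply out to the identity, so the circuit reduces to the remaining gates.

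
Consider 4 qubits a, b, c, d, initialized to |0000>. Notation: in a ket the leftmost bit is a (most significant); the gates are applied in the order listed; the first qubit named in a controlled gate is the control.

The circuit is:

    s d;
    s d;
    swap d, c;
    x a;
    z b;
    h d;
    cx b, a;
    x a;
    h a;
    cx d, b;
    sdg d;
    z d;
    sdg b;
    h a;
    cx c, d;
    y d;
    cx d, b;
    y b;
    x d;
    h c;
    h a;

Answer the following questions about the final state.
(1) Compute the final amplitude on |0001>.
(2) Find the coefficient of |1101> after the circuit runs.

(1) |0001> carries amplitude -sqrt(2)/4 in the final state.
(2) |1101> carries amplitude 0 in the final state.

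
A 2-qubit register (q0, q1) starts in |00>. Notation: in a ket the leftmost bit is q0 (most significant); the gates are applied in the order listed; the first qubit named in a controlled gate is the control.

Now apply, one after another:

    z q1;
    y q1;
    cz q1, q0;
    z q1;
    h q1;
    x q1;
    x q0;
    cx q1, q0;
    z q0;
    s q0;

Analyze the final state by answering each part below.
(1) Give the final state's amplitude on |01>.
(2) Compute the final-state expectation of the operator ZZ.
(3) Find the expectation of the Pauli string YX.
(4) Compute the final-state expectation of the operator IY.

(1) The amplitude on |01> is -sqrt(2)*I/2.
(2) The observable ZZ averages to -1.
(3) The observable YX averages to 1.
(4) In the final state, IY has expectation 0.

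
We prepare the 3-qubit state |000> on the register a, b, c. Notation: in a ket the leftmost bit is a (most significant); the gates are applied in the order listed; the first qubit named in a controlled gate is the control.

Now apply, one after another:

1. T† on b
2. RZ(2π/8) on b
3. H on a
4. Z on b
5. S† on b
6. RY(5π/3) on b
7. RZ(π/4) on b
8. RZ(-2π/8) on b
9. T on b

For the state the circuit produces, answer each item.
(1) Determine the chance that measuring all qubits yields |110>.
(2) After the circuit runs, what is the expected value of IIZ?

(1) Outcome |110> occurs with probability 1/8.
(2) In the final state, IIZ has expectation 1.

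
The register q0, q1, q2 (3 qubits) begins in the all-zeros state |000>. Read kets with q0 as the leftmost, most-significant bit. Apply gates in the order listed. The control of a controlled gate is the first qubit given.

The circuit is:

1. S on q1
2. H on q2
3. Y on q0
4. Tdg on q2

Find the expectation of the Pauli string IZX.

The expectation value of IZX is sqrt(2)/2.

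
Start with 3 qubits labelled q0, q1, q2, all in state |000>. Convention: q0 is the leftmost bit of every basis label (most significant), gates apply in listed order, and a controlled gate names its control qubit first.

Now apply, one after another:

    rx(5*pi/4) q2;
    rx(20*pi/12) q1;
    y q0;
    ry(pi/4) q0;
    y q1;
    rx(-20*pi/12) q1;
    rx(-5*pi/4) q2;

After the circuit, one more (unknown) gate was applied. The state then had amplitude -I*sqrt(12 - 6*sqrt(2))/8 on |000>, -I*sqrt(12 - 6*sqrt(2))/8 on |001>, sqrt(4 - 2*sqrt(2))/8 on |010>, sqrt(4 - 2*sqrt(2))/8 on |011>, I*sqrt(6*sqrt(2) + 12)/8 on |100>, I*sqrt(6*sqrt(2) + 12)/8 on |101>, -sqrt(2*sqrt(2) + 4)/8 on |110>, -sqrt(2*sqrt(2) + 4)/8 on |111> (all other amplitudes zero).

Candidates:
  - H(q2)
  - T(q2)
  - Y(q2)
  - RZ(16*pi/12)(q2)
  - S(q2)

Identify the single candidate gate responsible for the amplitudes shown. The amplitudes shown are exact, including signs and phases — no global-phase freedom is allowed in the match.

It was H(q2) that produced the state shown.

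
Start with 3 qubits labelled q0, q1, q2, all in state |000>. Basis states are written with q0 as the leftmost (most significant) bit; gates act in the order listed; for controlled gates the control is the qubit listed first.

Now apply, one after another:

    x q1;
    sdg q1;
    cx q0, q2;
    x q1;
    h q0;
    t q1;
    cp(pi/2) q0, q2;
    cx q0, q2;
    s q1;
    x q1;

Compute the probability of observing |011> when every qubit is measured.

A full measurement returns |011> with probability 0.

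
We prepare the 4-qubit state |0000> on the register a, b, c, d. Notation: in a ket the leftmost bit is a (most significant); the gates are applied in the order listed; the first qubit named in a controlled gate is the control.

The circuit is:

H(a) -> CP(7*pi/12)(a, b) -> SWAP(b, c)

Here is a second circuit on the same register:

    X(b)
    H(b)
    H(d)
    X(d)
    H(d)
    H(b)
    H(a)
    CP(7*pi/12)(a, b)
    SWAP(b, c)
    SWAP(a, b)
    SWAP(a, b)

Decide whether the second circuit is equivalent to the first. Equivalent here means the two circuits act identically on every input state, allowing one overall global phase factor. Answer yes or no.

No: there is an input state on which the two circuits produce genuinely different outputs (not merely differing by a phase).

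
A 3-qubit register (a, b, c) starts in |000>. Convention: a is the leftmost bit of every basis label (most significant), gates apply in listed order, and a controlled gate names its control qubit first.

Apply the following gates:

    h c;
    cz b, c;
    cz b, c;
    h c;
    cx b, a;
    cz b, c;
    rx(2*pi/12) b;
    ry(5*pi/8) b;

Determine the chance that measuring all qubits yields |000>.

The probability of measuring |000> is 1/2 - sqrt(6 - 3*sqrt(2))/8. Key observation: gates 1-4 undo each other exactly, leaving only the rest of the circuit to track.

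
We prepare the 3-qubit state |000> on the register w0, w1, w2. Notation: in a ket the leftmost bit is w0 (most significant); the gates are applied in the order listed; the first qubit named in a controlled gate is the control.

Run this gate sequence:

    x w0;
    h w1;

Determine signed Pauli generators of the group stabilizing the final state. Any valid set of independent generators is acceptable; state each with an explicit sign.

The final state is stabilized by the group generated by +IXI, -ZII, +IIZ; other independent generating sets are equally valid.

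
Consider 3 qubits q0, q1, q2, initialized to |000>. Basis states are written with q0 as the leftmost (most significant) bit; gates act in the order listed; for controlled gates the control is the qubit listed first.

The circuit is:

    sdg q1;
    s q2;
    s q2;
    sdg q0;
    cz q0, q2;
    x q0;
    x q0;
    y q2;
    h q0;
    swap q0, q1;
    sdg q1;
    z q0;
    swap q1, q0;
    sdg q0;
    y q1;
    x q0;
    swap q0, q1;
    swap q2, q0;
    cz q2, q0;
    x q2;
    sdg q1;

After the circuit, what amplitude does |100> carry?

The final state's coefficient on |100> equals -sqrt(2)/2. Key observation: the block from step 6 through step 7 cancels to the identity and can be dropped.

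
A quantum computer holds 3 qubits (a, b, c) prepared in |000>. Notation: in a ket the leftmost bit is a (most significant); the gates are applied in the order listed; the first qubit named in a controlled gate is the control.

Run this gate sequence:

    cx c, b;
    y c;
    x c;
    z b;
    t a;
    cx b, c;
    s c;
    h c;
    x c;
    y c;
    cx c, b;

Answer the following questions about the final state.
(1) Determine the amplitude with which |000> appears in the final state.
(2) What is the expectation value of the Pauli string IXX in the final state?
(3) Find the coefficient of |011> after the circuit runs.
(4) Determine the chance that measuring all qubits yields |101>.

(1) The amplitude on |000> is sqrt(2)/2.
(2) In the final state, IXX has expectation -1.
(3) The final state's coefficient on |011> equals -sqrt(2)/2.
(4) The probability of measuring |101> is 0.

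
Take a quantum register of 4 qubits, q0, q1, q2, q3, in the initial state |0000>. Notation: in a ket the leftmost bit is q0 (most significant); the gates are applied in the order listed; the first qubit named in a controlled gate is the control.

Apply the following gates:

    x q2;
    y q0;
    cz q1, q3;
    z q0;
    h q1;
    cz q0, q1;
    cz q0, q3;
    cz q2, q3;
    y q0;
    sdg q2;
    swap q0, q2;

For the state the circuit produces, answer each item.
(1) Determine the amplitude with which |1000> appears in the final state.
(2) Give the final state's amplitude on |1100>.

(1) The amplitude on |1000> is sqrt(2)*I/2.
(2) |1100> carries amplitude -sqrt(2)*I/2 in the final state.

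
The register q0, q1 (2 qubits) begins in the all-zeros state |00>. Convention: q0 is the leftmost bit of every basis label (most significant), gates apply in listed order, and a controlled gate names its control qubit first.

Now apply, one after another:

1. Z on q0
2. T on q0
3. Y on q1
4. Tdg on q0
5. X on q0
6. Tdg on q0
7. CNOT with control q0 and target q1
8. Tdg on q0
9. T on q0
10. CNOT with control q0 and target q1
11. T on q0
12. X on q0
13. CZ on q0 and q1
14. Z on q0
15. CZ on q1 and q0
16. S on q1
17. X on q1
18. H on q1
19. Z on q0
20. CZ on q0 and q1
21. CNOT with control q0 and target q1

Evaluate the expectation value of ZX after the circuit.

The expectation value of ZX is 1.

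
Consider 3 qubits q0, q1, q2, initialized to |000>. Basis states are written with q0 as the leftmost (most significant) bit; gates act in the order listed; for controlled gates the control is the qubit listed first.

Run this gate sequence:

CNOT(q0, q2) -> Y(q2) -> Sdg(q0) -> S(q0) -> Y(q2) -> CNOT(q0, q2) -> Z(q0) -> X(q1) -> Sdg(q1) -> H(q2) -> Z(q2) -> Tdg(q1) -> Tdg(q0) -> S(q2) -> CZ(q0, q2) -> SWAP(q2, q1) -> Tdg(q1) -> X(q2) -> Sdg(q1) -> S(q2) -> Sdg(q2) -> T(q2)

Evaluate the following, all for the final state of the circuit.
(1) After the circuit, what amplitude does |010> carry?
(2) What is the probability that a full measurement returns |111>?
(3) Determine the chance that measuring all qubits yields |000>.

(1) |010> carries amplitude sqrt(2)/2 in the final state. Key observation: gates 1-6 undo each other exactly, leaving only the rest of the circuit to track.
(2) The probability of measuring |111> is 0.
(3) Outcome |000> occurs with probability 1/2.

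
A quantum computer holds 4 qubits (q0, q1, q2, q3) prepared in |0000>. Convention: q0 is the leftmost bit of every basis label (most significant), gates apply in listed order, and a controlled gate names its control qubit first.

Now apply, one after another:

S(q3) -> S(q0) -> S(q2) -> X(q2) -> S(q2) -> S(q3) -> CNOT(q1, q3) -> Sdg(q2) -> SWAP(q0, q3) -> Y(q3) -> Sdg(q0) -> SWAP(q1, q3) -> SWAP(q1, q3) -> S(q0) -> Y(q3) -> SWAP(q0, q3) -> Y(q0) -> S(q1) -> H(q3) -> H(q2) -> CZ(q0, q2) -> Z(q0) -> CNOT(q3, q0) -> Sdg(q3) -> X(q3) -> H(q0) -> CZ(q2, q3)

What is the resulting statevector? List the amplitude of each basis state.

The final amplitudes are -sqrt(2)/4 on |0000>, -sqrt(2)*I/4 on |0001>, -sqrt(2)/4 on |0010>, sqrt(2)*I/4 on |0011>, 0 on |0100>, 0 on |0101>, 0 on |0110>, 0 on |0111>, -sqrt(2)/4 on |1000>, sqrt(2)*I/4 on |1001>, -sqrt(2)/4 on |1010>, -sqrt(2)*I/4 on |1011>, 0 on |1100>, 0 on |1101>, 0 on |1110>, 0 on |1111>. Key observation: the block from step 9 through step 16 cancels to the identity and can be dropped.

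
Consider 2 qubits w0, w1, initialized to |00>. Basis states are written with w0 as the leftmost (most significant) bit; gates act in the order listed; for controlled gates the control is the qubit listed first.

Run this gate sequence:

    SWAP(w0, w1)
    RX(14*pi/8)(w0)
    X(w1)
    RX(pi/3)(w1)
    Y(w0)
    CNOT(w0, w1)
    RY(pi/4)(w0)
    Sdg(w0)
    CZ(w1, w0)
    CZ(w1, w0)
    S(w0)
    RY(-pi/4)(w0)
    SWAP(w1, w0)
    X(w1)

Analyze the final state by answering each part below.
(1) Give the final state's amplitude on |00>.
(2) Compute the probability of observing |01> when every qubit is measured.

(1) |00> carries amplitude -I*sqrt(3*sqrt(2) + 6)/4 in the final state.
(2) Outcome |01> occurs with probability 1/8 - sqrt(2)/16.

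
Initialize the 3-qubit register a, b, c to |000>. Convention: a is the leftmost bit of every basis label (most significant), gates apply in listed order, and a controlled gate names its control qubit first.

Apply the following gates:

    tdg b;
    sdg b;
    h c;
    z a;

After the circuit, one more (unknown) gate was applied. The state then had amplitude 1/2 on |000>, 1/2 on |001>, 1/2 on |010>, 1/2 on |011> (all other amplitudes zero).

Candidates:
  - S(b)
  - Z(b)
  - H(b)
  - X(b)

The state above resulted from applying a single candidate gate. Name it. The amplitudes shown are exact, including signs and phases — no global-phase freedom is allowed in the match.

The unique candidate consistent with the amplitudes is H(b).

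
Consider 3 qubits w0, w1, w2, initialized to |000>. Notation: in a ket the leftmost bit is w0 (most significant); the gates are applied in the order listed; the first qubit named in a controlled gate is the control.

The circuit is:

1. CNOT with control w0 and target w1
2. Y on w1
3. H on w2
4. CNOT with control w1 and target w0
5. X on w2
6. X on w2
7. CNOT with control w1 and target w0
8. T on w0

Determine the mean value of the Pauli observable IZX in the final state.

In the final state, IZX has expectation -1. Key observation: gates 4-7 undo each other exactly, leaving only the rest of the circuit to track.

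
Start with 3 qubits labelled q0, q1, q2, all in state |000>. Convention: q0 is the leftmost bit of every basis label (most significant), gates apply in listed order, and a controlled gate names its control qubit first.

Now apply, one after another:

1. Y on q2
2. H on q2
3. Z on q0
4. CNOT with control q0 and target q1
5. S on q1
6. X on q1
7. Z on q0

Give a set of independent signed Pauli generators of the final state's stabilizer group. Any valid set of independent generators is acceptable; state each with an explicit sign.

The stabilizer group can be generated by -IIX, +ZII, -IZI, among other valid generating sets.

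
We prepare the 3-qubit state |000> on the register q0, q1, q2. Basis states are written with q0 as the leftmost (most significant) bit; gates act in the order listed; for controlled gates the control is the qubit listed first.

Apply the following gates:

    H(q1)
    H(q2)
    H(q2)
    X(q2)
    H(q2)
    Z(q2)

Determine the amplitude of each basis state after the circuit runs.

The final amplitudes are 1/2 on |000>, 1/2 on |001>, 1/2 on |010>, 1/2 on |011>, 0 on |100>, 0 on |101>, 0 on |110>, 0 on |111>.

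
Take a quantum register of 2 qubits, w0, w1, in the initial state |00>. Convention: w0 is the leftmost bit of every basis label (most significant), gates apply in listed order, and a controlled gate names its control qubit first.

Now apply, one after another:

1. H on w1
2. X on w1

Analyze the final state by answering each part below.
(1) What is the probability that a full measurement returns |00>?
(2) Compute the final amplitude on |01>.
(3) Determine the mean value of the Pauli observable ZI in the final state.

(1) A full measurement returns |00> with probability 1/2.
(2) |01> carries amplitude sqrt(2)/2 in the final state.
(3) In the final state, ZI has expectation 1.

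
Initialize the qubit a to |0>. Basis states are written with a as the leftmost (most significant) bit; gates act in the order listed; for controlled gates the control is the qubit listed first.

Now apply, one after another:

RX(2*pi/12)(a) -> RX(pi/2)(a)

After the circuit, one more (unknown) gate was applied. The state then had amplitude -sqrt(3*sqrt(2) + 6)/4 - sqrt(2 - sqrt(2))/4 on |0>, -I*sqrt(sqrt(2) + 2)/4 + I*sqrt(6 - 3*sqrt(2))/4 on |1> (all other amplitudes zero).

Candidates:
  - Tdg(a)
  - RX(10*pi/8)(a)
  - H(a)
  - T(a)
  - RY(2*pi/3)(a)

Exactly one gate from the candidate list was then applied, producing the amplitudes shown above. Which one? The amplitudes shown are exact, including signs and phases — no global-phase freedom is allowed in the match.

The unique candidate consistent with the amplitudes is RX(10*pi/8)(a).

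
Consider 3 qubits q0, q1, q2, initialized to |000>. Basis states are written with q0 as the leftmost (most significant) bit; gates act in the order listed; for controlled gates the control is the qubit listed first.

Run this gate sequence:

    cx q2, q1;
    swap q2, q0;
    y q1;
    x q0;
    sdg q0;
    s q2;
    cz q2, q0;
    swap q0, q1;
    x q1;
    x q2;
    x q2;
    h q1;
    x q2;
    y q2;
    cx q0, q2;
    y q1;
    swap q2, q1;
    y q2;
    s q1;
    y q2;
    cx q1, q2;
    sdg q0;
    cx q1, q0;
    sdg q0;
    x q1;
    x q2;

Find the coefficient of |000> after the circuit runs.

The final state's coefficient on |000> equals -sqrt(2)/2.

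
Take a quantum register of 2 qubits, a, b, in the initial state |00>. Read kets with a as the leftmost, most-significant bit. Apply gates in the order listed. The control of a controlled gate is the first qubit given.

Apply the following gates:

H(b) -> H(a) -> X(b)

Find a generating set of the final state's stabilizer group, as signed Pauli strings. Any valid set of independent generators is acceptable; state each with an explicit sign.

The stabilizer group can be generated by +XI, +IX, among other valid generating sets.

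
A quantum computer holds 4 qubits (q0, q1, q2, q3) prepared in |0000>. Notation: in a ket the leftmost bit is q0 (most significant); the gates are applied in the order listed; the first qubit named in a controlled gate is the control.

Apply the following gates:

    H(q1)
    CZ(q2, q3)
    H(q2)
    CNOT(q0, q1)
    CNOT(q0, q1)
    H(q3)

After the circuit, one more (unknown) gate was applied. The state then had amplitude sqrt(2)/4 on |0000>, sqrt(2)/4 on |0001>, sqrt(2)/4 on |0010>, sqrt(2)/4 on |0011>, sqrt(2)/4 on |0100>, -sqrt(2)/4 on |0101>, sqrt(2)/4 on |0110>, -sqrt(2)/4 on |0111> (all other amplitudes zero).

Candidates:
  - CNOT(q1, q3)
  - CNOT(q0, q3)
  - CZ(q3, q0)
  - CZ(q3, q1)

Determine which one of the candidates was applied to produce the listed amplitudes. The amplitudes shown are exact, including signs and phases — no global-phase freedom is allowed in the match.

The unique candidate consistent with the amplitudes is CZ(q3, q1). Key observation: steps 4-5 multiply out to the identity, so the circuit reduces to the remaining gates.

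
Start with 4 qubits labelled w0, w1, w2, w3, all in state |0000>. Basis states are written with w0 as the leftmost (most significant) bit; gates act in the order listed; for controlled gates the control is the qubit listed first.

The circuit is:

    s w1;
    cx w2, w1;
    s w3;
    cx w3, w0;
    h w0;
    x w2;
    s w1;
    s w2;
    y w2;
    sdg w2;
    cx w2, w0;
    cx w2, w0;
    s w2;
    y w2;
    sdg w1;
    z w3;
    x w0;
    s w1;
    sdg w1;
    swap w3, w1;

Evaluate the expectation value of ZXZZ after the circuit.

The expectation value of ZXZZ is 0.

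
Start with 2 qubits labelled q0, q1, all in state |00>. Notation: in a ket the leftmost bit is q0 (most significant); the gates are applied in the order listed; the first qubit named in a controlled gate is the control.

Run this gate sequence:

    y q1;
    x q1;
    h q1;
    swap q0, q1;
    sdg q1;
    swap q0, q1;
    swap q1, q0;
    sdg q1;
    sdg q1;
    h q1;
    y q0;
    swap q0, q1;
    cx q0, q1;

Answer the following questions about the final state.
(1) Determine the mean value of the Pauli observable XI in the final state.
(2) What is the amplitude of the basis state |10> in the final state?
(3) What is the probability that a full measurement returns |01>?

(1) The expectation value of XI is -1.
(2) The final state's coefficient on |10> equals -1/2.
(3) The probability of measuring |01> is 1/4.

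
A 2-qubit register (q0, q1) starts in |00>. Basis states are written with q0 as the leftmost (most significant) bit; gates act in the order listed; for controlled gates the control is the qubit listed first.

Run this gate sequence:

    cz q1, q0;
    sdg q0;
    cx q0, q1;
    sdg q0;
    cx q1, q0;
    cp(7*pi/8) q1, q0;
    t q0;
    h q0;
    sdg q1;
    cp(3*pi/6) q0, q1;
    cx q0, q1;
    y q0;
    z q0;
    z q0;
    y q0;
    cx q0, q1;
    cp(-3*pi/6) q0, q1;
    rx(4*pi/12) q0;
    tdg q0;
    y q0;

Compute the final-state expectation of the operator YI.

In the final state, YI has expectation -sqrt(2)/2. Key observation: the block from step 10 through step 17 cancels to the identity and can be dropped.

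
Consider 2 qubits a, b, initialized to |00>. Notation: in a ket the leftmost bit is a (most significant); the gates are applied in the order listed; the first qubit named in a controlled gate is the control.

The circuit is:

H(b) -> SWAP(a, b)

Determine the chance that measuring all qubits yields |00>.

A full measurement returns |00> with probability 1/2.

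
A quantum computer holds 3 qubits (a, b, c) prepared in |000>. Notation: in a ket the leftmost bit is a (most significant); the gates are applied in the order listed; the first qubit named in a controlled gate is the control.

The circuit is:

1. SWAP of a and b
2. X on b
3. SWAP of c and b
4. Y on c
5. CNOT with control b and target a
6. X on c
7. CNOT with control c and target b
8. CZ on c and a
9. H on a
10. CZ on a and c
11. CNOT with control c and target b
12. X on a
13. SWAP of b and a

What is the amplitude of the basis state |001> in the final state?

|001> carries amplitude sqrt(2)*I/2 in the final state.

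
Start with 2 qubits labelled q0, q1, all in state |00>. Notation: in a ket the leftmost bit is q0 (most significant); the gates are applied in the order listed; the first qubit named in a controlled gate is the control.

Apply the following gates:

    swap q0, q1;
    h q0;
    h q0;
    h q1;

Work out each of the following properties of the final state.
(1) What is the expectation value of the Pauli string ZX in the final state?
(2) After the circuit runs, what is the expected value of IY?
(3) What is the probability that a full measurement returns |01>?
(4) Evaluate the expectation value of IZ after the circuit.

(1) The expectation value of ZX is 1. Key observation: gates 2-3 undo each other exactly, leaving only the rest of the circuit to track.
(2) In the final state, IY has expectation 0.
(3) A full measurement returns |01> with probability 1/2.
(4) In the final state, IZ has expectation 0.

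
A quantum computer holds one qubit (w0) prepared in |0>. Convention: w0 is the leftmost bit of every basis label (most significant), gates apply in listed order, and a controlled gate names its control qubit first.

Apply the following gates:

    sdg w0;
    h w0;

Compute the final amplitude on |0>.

The amplitude on |0> is sqrt(2)/2.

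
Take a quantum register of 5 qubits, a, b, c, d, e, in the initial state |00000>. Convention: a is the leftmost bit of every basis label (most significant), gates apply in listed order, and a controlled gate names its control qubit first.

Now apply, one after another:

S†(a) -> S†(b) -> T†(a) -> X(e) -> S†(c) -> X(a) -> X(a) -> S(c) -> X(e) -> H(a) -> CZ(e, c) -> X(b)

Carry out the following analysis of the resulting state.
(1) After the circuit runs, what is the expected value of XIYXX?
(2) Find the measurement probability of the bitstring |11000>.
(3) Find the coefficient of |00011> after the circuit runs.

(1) In the final state, XIYXX has expectation 0.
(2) A full measurement returns |11000> with probability 1/2.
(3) The amplitude on |00011> is 0.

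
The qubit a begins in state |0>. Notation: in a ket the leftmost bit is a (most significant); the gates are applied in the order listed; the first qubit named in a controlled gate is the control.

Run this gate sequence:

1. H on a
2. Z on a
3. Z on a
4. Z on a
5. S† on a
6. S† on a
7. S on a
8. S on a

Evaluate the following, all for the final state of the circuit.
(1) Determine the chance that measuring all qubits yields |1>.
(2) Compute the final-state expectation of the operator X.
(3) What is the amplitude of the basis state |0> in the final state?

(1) The probability of measuring |1> is 1/2.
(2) In the final state, X has expectation -1.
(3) The amplitude on |0> is sqrt(2)/2.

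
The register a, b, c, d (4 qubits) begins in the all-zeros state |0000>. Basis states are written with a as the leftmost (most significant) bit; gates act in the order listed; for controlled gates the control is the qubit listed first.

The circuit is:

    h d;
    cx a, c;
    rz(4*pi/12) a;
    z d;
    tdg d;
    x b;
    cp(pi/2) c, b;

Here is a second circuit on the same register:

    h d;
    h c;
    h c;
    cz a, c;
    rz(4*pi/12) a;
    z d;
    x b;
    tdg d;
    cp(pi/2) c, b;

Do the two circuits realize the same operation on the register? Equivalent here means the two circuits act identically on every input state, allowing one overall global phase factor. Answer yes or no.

No: there is an input state on which the two circuits produce genuinely different outputs (not merely differing by a phase).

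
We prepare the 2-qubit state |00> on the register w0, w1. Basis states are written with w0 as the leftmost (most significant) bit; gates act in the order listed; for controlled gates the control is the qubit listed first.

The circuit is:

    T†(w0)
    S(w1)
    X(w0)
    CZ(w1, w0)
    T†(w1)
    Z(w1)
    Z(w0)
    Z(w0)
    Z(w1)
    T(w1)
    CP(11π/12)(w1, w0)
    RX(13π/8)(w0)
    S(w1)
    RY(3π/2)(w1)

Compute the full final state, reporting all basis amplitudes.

The resulting statevector has amplitude sqrt(2)*I*sin(3*pi/16)/2 on |00>, -sqrt(2)*I*sin(3*pi/16)/2 on |01>, sqrt(2)*cos(3*pi/16)/2 on |10>, -sqrt(2)*cos(3*pi/16)/2 on |11>.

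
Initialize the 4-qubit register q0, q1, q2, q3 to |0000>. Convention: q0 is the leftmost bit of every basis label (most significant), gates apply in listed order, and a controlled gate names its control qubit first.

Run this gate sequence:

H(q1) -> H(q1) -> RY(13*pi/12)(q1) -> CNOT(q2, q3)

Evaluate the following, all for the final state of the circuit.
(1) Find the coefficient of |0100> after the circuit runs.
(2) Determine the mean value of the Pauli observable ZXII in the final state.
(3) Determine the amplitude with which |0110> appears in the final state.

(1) The final state's coefficient on |0100> equals sqrt(2 - sqrt(2))/4 + sqrt(3*sqrt(2) + 6)/4. Key observation: steps 1-2 multiply out to the identity, so the circuit reduces to the remaining gates.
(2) In the final state, ZXII has expectation -sqrt(6)/4 + sqrt(2)/4.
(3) The final state's coefficient on |0110> equals 0.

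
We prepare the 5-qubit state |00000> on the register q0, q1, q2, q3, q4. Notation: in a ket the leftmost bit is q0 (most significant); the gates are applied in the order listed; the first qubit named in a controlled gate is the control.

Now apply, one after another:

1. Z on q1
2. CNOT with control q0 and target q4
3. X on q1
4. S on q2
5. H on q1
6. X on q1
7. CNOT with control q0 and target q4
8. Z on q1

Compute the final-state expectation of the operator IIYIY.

The expectation value of IIYIY is 0.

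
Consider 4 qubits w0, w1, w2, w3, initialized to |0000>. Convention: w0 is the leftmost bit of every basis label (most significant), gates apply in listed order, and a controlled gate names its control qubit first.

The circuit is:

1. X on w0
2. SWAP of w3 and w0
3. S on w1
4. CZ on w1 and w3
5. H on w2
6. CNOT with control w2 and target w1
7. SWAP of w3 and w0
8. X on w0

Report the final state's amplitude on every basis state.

The final amplitudes are sqrt(2)/2 on |0000>, sqrt(2)/2 on |0110>, and 0 on every other basis state.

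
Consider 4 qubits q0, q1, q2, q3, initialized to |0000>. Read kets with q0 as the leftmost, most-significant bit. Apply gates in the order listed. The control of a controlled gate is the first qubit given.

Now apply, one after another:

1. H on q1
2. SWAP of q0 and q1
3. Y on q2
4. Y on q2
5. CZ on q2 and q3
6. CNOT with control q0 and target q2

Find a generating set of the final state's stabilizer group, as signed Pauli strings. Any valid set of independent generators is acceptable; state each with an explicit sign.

The final state is stabilized by the group generated by +XIXI, +ZIZI, +IZII, +IIIZ; other independent generating sets are equally valid.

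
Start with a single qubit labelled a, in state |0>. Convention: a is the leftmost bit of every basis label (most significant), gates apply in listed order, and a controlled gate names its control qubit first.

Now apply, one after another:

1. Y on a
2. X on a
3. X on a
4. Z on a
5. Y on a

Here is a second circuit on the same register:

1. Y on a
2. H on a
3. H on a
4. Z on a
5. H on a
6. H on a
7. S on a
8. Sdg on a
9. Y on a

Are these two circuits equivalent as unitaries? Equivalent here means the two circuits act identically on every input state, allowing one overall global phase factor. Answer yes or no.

Yes — the two circuits implement the same unitary up to a global phase.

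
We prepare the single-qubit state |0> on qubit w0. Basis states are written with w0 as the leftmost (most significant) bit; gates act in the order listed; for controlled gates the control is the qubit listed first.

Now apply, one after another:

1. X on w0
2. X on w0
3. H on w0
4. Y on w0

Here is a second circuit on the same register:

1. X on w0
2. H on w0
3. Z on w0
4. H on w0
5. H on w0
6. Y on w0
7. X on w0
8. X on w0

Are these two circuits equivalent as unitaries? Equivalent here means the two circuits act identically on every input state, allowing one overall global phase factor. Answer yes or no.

Yes: on every input state the two circuits agree up to one overall phase factor.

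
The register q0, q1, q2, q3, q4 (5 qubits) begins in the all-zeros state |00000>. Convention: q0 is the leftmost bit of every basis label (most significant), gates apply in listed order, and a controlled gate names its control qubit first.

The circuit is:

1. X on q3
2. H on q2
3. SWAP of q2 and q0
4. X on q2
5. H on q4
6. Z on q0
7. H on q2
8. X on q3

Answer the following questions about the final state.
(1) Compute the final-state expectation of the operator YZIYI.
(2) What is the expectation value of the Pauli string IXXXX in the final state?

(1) The expectation value of YZIYI is 0.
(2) The observable IXXXX averages to 0.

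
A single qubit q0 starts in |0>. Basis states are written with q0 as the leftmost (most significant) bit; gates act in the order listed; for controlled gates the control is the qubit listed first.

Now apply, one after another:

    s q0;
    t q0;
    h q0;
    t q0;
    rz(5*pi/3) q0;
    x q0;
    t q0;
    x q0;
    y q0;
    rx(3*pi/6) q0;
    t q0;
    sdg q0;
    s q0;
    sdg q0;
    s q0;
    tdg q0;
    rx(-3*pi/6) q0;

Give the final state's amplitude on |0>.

The final state's coefficient on |0> equals sqrt(2)*exp(7*I*pi/12)/2. Key observation: steps 10-17 multiply out to the identity, so the circuit reduces to the remaining gates.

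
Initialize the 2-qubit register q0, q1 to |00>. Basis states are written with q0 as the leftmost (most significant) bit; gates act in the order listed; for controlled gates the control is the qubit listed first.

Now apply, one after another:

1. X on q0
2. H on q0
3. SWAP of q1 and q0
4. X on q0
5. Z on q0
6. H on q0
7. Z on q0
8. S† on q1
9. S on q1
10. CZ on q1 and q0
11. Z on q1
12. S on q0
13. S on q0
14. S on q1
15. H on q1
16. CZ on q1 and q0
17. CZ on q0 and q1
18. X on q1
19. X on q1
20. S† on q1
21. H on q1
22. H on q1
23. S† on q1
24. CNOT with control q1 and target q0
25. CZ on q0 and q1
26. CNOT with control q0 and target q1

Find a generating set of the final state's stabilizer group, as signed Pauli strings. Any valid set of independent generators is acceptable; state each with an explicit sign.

One valid set of independent stabilizer generators is -YZ, +ZX (any independent generating set of the same group is equally correct).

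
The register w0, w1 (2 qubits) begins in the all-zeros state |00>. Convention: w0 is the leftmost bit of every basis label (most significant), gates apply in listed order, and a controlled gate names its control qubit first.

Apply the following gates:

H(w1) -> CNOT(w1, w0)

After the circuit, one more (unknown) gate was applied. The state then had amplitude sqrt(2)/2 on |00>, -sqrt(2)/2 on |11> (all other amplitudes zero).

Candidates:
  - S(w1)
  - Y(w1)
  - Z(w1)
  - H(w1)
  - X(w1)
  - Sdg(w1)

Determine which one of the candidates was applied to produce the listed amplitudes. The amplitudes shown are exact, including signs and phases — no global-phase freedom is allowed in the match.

It was Z(w1) that produced the state shown.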